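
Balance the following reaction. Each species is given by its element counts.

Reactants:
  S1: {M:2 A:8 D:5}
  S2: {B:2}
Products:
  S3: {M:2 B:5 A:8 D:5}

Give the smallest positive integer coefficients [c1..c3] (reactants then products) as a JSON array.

Coefficients: [2, 5, 2]

M: 2·2+5·0 = 4 | 2·2 = 4
B: 2·0+5·2 = 10 | 2·5 = 10
A: 2·8+5·0 = 16 | 2·8 = 16
D: 2·5+5·0 = 10 | 2·5 = 10
gcd(2,5,2) = 1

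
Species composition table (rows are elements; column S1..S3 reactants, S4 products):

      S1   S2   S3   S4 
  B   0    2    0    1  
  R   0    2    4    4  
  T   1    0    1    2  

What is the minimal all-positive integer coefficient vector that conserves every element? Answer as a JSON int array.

Coefficients: [5, 2, 3, 4]

B: 5·0+2·2+3·0 = 4 | 4·1 = 4
R: 5·0+2·2+3·4 = 16 | 4·4 = 16
T: 5·1+2·0+3·1 = 8 | 4·2 = 8
gcd(5,2,3,4) = 1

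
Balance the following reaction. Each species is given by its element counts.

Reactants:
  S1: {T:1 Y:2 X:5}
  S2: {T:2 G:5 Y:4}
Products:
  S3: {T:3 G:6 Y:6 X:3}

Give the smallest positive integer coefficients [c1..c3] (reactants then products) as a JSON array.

T: 3·1+6·2 = 15 | 5·3 = 15
G: 3·0+6·5 = 30 | 5·6 = 30
Y: 3·2+6·4 = 30 | 5·6 = 30
X: 3·5+6·0 = 15 | 5·3 = 15
gcd(3,6,5) = 1

Coefficients: [3, 6, 5]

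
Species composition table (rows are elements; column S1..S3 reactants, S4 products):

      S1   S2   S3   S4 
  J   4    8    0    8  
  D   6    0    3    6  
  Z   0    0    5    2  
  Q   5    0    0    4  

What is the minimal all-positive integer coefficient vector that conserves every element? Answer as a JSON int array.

Coefficients: [4, 3, 2, 5]

J: 4·4+3·8+2·0 = 40 | 5·8 = 40
D: 4·6+3·0+2·3 = 30 | 5·6 = 30
Z: 4·0+3·0+2·5 = 10 | 5·2 = 10
Q: 4·5+3·0+2·0 = 20 | 5·4 = 20
gcd(4,3,2,5) = 1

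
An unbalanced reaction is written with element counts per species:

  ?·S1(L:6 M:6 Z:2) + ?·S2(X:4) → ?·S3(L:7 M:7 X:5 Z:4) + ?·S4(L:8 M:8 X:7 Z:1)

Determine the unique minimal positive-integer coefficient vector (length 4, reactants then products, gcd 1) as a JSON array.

Coefficients: [5, 6, 2, 2]

L: 5·6+6·0 = 30 | 2·7+2·8 = 30
M: 5·6+6·0 = 30 | 2·7+2·8 = 30
X: 5·0+6·4 = 24 | 2·5+2·7 = 24
Z: 5·2+6·0 = 10 | 2·4+2·1 = 10
gcd(5,6,2,2) = 1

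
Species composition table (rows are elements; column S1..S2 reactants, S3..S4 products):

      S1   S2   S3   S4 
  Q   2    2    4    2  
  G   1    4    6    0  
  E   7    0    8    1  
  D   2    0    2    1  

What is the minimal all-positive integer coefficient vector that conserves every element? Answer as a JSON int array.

Coefficients: [6, 6, 5, 2]

Q: 6·2+6·2 = 24 | 5·4+2·2 = 24
G: 6·1+6·4 = 30 | 5·6+2·0 = 30
E: 6·7+6·0 = 42 | 5·8+2·1 = 42
D: 6·2+6·0 = 12 | 5·2+2·1 = 12
gcd(6,6,5,2) = 1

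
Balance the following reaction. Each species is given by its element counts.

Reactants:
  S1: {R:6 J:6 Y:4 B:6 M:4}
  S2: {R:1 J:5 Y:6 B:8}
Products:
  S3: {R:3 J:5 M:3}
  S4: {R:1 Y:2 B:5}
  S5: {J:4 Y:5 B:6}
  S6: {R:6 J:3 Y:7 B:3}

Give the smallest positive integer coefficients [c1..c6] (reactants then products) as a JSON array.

R: 3·6+5·1 = 23 | 4·3+5·1+5·0+1·6 = 23
J: 3·6+5·5 = 43 | 4·5+5·0+5·4+1·3 = 43
Y: 3·4+5·6 = 42 | 4·0+5·2+5·5+1·7 = 42
B: 3·6+5·8 = 58 | 4·0+5·5+5·6+1·3 = 58
M: 3·4+5·0 = 12 | 4·3+5·0+5·0+1·0 = 12
gcd(3,5,4,5,5,1) = 1

Coefficients: [3, 5, 4, 5, 5, 1]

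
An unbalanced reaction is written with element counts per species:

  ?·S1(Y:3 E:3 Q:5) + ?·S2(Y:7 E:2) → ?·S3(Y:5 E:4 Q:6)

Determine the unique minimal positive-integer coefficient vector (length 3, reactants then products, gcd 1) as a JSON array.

Y: 6·3+1·7 = 25 | 5·5 = 25
E: 6·3+1·2 = 20 | 5·4 = 20
Q: 6·5+1·0 = 30 | 5·6 = 30
gcd(6,1,5) = 1

Coefficients: [6, 1, 5]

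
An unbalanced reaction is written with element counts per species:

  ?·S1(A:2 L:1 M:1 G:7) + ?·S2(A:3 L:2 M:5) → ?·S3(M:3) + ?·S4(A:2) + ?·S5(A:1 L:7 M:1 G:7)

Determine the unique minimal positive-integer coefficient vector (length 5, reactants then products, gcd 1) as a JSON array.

A: 1·2+3·3 = 11 | 5·0+5·2+1·1 = 11
L: 1·1+3·2 = 7 | 5·0+5·0+1·7 = 7
M: 1·1+3·5 = 16 | 5·3+5·0+1·1 = 16
G: 1·7+3·0 = 7 | 5·0+5·0+1·7 = 7
gcd(1,3,5,5,1) = 1

Coefficients: [1, 3, 5, 5, 1]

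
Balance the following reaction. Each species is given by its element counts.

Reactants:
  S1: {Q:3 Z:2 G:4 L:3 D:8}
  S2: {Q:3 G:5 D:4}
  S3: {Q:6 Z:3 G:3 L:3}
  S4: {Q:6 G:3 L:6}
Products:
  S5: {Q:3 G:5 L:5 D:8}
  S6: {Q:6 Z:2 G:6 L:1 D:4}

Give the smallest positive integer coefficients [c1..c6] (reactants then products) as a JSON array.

Q: 3·3+6·3+2·6+1·6 = 45 | 3·3+6·6 = 45
Z: 3·2+6·0+2·3+1·0 = 12 | 3·0+6·2 = 12
G: 3·4+6·5+2·3+1·3 = 51 | 3·5+6·6 = 51
L: 3·3+6·0+2·3+1·6 = 21 | 3·5+6·1 = 21
D: 3·8+6·4+2·0+1·0 = 48 | 3·8+6·4 = 48
gcd(3,6,2,1,3,6) = 1

Coefficients: [3, 6, 2, 1, 3, 6]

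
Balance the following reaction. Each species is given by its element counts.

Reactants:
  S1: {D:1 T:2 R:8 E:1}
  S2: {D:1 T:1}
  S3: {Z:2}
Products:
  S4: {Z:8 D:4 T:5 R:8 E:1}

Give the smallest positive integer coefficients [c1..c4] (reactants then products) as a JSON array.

Z: 1·0+3·0+4·2 = 8 | 1·8 = 8
D: 1·1+3·1+4·0 = 4 | 1·4 = 4
T: 1·2+3·1+4·0 = 5 | 1·5 = 5
R: 1·8+3·0+4·0 = 8 | 1·8 = 8
E: 1·1+3·0+4·0 = 1 | 1·1 = 1
gcd(1,3,4,1) = 1

Coefficients: [1, 3, 4, 1]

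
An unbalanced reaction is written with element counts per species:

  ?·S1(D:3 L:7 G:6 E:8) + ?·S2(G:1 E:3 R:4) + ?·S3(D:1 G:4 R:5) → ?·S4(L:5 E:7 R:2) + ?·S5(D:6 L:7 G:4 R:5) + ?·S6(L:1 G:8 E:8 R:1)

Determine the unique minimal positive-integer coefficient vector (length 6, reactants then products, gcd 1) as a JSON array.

D: 5·3+2·0+3·1 = 18 | 2·0+3·6+4·0 = 18
L: 5·7+2·0+3·0 = 35 | 2·5+3·7+4·1 = 35
G: 5·6+2·1+3·4 = 44 | 2·0+3·4+4·8 = 44
E: 5·8+2·3+3·0 = 46 | 2·7+3·0+4·8 = 46
R: 5·0+2·4+3·5 = 23 | 2·2+3·5+4·1 = 23
gcd(5,2,3,2,3,4) = 1

Coefficients: [5, 2, 3, 2, 3, 4]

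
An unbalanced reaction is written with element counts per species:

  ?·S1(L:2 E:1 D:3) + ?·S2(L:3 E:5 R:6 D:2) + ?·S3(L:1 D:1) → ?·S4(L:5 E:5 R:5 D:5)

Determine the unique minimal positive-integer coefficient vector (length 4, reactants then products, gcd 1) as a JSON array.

L: 5·2+5·3+5·1 = 30 | 6·5 = 30
E: 5·1+5·5+5·0 = 30 | 6·5 = 30
R: 5·0+5·6+5·0 = 30 | 6·5 = 30
D: 5·3+5·2+5·1 = 30 | 6·5 = 30
gcd(5,5,5,6) = 1

Coefficients: [5, 5, 5, 6]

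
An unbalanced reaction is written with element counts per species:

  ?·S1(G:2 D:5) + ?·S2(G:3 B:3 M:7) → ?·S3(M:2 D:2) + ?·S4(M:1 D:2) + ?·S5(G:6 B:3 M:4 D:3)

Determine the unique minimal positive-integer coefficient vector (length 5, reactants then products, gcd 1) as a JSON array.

Coefficients: [6, 4, 3, 6, 4]

G: 6·2+4·3 = 24 | 3·0+6·0+4·6 = 24
B: 6·0+4·3 = 12 | 3·0+6·0+4·3 = 12
M: 6·0+4·7 = 28 | 3·2+6·1+4·4 = 28
D: 6·5+4·0 = 30 | 3·2+6·2+4·3 = 30
gcd(6,4,3,6,4) = 1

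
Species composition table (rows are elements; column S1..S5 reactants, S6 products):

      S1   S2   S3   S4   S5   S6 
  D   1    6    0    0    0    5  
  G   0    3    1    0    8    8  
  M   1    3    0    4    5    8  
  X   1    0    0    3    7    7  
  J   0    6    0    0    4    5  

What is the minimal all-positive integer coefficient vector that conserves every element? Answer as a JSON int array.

D: 4·1+1·6+5·0+1·0+1·0 = 10 | 2·5 = 10
G: 4·0+1·3+5·1+1·0+1·8 = 16 | 2·8 = 16
M: 4·1+1·3+5·0+1·4+1·5 = 16 | 2·8 = 16
X: 4·1+1·0+5·0+1·3+1·7 = 14 | 2·7 = 14
J: 4·0+1·6+5·0+1·0+1·4 = 10 | 2·5 = 10
gcd(4,1,5,1,1,2) = 1

Coefficients: [4, 1, 5, 1, 1, 2]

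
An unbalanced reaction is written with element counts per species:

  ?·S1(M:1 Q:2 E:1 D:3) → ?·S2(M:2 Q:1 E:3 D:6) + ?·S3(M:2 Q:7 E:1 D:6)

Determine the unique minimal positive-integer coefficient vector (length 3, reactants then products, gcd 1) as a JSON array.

Coefficients: [4, 1, 1]

M: 4·1 = 4 | 1·2+1·2 = 4
Q: 4·2 = 8 | 1·1+1·7 = 8
E: 4·1 = 4 | 1·3+1·1 = 4
D: 4·3 = 12 | 1·6+1·6 = 12
gcd(4,1,1) = 1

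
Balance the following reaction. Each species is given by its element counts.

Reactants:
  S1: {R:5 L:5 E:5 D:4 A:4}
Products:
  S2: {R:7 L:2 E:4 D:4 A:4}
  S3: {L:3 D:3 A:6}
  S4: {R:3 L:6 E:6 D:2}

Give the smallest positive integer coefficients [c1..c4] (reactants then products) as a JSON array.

Coefficients: [6, 3, 2, 3]

R: 6·5 = 30 | 3·7+2·0+3·3 = 30
L: 6·5 = 30 | 3·2+2·3+3·6 = 30
E: 6·5 = 30 | 3·4+2·0+3·6 = 30
D: 6·4 = 24 | 3·4+2·3+3·2 = 24
A: 6·4 = 24 | 3·4+2·6+3·0 = 24
gcd(6,3,2,3) = 1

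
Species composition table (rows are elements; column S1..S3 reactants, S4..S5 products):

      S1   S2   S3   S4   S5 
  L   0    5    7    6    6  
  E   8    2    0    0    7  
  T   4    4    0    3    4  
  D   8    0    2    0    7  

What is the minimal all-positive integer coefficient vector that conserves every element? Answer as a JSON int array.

Coefficients: [4, 5, 5, 4, 6]

L: 4·0+5·5+5·7 = 60 | 4·6+6·6 = 60
E: 4·8+5·2+5·0 = 42 | 4·0+6·7 = 42
T: 4·4+5·4+5·0 = 36 | 4·3+6·4 = 36
D: 4·8+5·0+5·2 = 42 | 4·0+6·7 = 42
gcd(4,5,5,4,6) = 1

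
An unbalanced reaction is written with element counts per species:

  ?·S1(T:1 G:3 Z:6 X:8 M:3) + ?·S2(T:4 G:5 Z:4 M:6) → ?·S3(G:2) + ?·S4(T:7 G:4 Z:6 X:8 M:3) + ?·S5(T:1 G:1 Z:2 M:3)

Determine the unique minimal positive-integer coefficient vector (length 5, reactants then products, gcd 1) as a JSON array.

T: 1·1+3·4 = 13 | 4·0+1·7+6·1 = 13
G: 1·3+3·5 = 18 | 4·2+1·4+6·1 = 18
Z: 1·6+3·4 = 18 | 4·0+1·6+6·2 = 18
X: 1·8+3·0 = 8 | 4·0+1·8+6·0 = 8
M: 1·3+3·6 = 21 | 4·0+1·3+6·3 = 21
gcd(1,3,4,1,6) = 1

Coefficients: [1, 3, 4, 1, 6]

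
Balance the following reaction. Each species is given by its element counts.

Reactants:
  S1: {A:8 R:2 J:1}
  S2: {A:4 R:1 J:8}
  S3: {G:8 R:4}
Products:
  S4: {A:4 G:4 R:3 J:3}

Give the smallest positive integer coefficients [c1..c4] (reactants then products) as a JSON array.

Coefficients: [2, 2, 3, 6]

A: 2·8+2·4+3·0 = 24 | 6·4 = 24
G: 2·0+2·0+3·8 = 24 | 6·4 = 24
R: 2·2+2·1+3·4 = 18 | 6·3 = 18
J: 2·1+2·8+3·0 = 18 | 6·3 = 18
gcd(2,2,3,6) = 1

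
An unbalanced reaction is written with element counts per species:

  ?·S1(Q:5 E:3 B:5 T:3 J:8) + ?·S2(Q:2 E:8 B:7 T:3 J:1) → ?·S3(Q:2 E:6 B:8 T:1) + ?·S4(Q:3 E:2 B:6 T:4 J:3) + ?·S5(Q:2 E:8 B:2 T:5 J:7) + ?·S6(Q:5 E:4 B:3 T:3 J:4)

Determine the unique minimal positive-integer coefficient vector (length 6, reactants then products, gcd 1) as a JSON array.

Coefficients: [2, 5, 4, 1, 2, 1]

Q: 2·5+5·2 = 20 | 4·2+1·3+2·2+1·5 = 20
E: 2·3+5·8 = 46 | 4·6+1·2+2·8+1·4 = 46
B: 2·5+5·7 = 45 | 4·8+1·6+2·2+1·3 = 45
T: 2·3+5·3 = 21 | 4·1+1·4+2·5+1·3 = 21
J: 2·8+5·1 = 21 | 4·0+1·3+2·7+1·4 = 21
gcd(2,5,4,1,2,1) = 1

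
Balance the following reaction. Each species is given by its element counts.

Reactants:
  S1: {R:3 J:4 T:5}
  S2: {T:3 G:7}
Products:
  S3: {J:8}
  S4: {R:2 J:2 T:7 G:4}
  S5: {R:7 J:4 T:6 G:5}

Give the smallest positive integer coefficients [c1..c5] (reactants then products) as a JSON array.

Coefficients: [5, 3, 1, 4, 1]

R: 5·3+3·0 = 15 | 1·0+4·2+1·7 = 15
J: 5·4+3·0 = 20 | 1·8+4·2+1·4 = 20
T: 5·5+3·3 = 34 | 1·0+4·7+1·6 = 34
G: 5·0+3·7 = 21 | 1·0+4·4+1·5 = 21
gcd(5,3,1,4,1) = 1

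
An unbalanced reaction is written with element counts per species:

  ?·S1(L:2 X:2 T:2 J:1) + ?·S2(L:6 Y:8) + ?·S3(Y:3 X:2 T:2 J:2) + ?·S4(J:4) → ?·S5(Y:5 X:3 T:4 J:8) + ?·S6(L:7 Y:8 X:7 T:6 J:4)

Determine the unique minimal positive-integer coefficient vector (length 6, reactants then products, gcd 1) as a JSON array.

Coefficients: [4, 1, 6, 2, 2, 2]

L: 4·2+1·6+6·0+2·0 = 14 | 2·0+2·7 = 14
Y: 4·0+1·8+6·3+2·0 = 26 | 2·5+2·8 = 26
X: 4·2+1·0+6·2+2·0 = 20 | 2·3+2·7 = 20
T: 4·2+1·0+6·2+2·0 = 20 | 2·4+2·6 = 20
J: 4·1+1·0+6·2+2·4 = 24 | 2·8+2·4 = 24
gcd(4,1,6,2,2,2) = 1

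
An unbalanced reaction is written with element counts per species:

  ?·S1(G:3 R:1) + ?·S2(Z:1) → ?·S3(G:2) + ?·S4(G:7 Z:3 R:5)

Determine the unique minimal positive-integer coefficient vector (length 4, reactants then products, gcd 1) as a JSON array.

G: 5·3+3·0 = 15 | 4·2+1·7 = 15
Z: 5·0+3·1 = 3 | 4·0+1·3 = 3
R: 5·1+3·0 = 5 | 4·0+1·5 = 5
gcd(5,3,4,1) = 1

Coefficients: [5, 3, 4, 1]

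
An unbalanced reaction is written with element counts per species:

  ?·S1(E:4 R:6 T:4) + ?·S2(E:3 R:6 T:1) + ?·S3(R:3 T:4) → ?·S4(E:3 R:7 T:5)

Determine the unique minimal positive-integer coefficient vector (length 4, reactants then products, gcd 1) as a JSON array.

E: 3·4+2·3+4·0 = 18 | 6·3 = 18
R: 3·6+2·6+4·3 = 42 | 6·7 = 42
T: 3·4+2·1+4·4 = 30 | 6·5 = 30
gcd(3,2,4,6) = 1

Coefficients: [3, 2, 4, 6]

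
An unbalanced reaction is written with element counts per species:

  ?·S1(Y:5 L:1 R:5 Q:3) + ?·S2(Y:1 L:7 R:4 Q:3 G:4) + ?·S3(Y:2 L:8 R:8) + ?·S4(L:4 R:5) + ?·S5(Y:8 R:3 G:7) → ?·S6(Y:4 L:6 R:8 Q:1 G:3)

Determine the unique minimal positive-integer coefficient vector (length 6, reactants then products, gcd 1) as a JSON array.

Y: 1·5+1·1+1·2+5·0+2·8 = 24 | 6·4 = 24
L: 1·1+1·7+1·8+5·4+2·0 = 36 | 6·6 = 36
R: 1·5+1·4+1·8+5·5+2·3 = 48 | 6·8 = 48
Q: 1·3+1·3+1·0+5·0+2·0 = 6 | 6·1 = 6
G: 1·0+1·4+1·0+5·0+2·7 = 18 | 6·3 = 18
gcd(1,1,1,5,2,6) = 1

Coefficients: [1, 1, 1, 5, 2, 6]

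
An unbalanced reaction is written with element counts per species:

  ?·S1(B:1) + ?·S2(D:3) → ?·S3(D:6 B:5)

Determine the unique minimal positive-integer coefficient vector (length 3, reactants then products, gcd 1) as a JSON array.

Coefficients: [5, 2, 1]

D: 5·0+2·3 = 6 | 1·6 = 6
B: 5·1+2·0 = 5 | 1·5 = 5
gcd(5,2,1) = 1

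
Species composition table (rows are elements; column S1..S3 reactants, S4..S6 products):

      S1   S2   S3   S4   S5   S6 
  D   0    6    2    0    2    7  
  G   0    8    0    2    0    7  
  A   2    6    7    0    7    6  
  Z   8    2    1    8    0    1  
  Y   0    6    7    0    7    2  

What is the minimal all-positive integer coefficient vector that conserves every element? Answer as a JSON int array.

D: 4·0+3·6+4·2 = 26 | 5·0+6·2+2·7 = 26
G: 4·0+3·8+4·0 = 24 | 5·2+6·0+2·7 = 24
A: 4·2+3·6+4·7 = 54 | 5·0+6·7+2·6 = 54
Z: 4·8+3·2+4·1 = 42 | 5·8+6·0+2·1 = 42
Y: 4·0+3·6+4·7 = 46 | 5·0+6·7+2·2 = 46
gcd(4,3,4,5,6,2) = 1

Coefficients: [4, 3, 4, 5, 6, 2]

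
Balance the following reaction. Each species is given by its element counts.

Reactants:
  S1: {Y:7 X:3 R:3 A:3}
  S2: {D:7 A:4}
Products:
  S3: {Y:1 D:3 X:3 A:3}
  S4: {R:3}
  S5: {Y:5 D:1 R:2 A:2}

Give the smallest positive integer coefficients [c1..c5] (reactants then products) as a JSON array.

Y: 5·7+3·0 = 35 | 5·1+1·0+6·5 = 35
D: 5·0+3·7 = 21 | 5·3+1·0+6·1 = 21
X: 5·3+3·0 = 15 | 5·3+1·0+6·0 = 15
R: 5·3+3·0 = 15 | 5·0+1·3+6·2 = 15
A: 5·3+3·4 = 27 | 5·3+1·0+6·2 = 27
gcd(5,3,5,1,6) = 1

Coefficients: [5, 3, 5, 1, 6]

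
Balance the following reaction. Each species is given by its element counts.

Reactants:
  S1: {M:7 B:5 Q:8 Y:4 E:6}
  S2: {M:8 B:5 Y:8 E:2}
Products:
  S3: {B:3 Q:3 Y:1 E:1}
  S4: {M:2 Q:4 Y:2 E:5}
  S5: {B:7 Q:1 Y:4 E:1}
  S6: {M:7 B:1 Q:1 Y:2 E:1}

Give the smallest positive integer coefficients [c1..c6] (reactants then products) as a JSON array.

M: 5·7+1·8 = 43 | 6·0+4·2+1·0+5·7 = 43
B: 5·5+1·5 = 30 | 6·3+4·0+1·7+5·1 = 30
Q: 5·8+1·0 = 40 | 6·3+4·4+1·1+5·1 = 40
Y: 5·4+1·8 = 28 | 6·1+4·2+1·4+5·2 = 28
E: 5·6+1·2 = 32 | 6·1+4·5+1·1+5·1 = 32
gcd(5,1,6,4,1,5) = 1

Coefficients: [5, 1, 6, 4, 1, 5]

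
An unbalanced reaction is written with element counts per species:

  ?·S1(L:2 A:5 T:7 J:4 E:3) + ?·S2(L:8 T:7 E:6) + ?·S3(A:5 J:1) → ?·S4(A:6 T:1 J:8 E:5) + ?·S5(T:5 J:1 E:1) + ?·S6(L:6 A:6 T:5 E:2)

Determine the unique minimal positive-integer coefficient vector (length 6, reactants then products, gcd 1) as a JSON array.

L: 5·2+1·8+1·0 = 18 | 2·0+5·0+3·6 = 18
A: 5·5+1·0+1·5 = 30 | 2·6+5·0+3·6 = 30
T: 5·7+1·7+1·0 = 42 | 2·1+5·5+3·5 = 42
J: 5·4+1·0+1·1 = 21 | 2·8+5·1+3·0 = 21
E: 5·3+1·6+1·0 = 21 | 2·5+5·1+3·2 = 21
gcd(5,1,1,2,5,3) = 1

Coefficients: [5, 1, 1, 2, 5, 3]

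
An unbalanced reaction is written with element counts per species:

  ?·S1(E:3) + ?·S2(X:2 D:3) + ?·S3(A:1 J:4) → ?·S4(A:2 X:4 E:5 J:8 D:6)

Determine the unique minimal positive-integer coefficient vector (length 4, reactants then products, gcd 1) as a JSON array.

Coefficients: [5, 6, 6, 3]

A: 5·0+6·0+6·1 = 6 | 3·2 = 6
X: 5·0+6·2+6·0 = 12 | 3·4 = 12
E: 5·3+6·0+6·0 = 15 | 3·5 = 15
J: 5·0+6·0+6·4 = 24 | 3·8 = 24
D: 5·0+6·3+6·0 = 18 | 3·6 = 18
gcd(5,6,6,3) = 1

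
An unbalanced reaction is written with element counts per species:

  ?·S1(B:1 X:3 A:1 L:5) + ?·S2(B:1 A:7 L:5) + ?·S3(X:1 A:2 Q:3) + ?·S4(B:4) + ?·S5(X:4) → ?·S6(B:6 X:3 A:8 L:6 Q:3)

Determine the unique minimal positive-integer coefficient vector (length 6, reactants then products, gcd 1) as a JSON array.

B: 2·1+4·1+5·0+6·4+1·0 = 30 | 5·6 = 30
X: 2·3+4·0+5·1+6·0+1·4 = 15 | 5·3 = 15
A: 2·1+4·7+5·2+6·0+1·0 = 40 | 5·8 = 40
L: 2·5+4·5+5·0+6·0+1·0 = 30 | 5·6 = 30
Q: 2·0+4·0+5·3+6·0+1·0 = 15 | 5·3 = 15
gcd(2,4,5,6,1,5) = 1

Coefficients: [2, 4, 5, 6, 1, 5]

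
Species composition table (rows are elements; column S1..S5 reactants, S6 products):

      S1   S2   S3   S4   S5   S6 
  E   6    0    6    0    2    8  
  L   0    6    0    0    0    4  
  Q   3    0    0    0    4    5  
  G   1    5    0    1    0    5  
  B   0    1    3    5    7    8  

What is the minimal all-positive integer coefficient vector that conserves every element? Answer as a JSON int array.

E: 6·6+4·0+1·6+4·0+3·2 = 48 | 6·8 = 48
L: 6·0+4·6+1·0+4·0+3·0 = 24 | 6·4 = 24
Q: 6·3+4·0+1·0+4·0+3·4 = 30 | 6·5 = 30
G: 6·1+4·5+1·0+4·1+3·0 = 30 | 6·5 = 30
B: 6·0+4·1+1·3+4·5+3·7 = 48 | 6·8 = 48
gcd(6,4,1,4,3,6) = 1

Coefficients: [6, 4, 1, 4, 3, 6]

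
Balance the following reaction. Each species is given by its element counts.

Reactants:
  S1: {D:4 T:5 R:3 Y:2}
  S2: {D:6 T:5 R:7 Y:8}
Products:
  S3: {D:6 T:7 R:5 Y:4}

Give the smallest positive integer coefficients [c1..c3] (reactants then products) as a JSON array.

D: 6·4+1·6 = 30 | 5·6 = 30
T: 6·5+1·5 = 35 | 5·7 = 35
R: 6·3+1·7 = 25 | 5·5 = 25
Y: 6·2+1·8 = 20 | 5·4 = 20
gcd(6,1,5) = 1

Coefficients: [6, 1, 5]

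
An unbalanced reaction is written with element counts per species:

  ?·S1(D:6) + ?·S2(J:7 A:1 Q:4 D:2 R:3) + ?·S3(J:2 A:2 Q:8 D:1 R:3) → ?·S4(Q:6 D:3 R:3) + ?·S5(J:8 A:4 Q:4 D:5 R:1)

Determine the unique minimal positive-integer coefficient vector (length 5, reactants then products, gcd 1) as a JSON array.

J: 4·0+2·7+5·2 = 24 | 6·0+3·8 = 24
A: 4·0+2·1+5·2 = 12 | 6·0+3·4 = 12
Q: 4·0+2·4+5·8 = 48 | 6·6+3·4 = 48
D: 4·6+2·2+5·1 = 33 | 6·3+3·5 = 33
R: 4·0+2·3+5·3 = 21 | 6·3+3·1 = 21
gcd(4,2,5,6,3) = 1

Coefficients: [4, 2, 5, 6, 3]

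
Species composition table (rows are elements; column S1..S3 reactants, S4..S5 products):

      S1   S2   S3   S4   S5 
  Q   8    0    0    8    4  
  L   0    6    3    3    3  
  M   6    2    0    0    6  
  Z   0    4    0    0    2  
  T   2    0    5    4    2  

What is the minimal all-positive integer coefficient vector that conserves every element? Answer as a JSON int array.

Coefficients: [5, 3, 2, 2, 6]

Q: 5·8+3·0+2·0 = 40 | 2·8+6·4 = 40
L: 5·0+3·6+2·3 = 24 | 2·3+6·3 = 24
M: 5·6+3·2+2·0 = 36 | 2·0+6·6 = 36
Z: 5·0+3·4+2·0 = 12 | 2·0+6·2 = 12
T: 5·2+3·0+2·5 = 20 | 2·4+6·2 = 20
gcd(5,3,2,2,6) = 1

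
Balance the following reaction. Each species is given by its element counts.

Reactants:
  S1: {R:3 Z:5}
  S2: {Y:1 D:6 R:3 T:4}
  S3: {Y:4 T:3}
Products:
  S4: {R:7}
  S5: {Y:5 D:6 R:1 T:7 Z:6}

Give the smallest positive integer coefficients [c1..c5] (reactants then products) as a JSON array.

Y: 6·0+5·1+5·4 = 25 | 4·0+5·5 = 25
D: 6·0+5·6+5·0 = 30 | 4·0+5·6 = 30
R: 6·3+5·3+5·0 = 33 | 4·7+5·1 = 33
T: 6·0+5·4+5·3 = 35 | 4·0+5·7 = 35
Z: 6·5+5·0+5·0 = 30 | 4·0+5·6 = 30
gcd(6,5,5,4,5) = 1

Coefficients: [6, 5, 5, 4, 5]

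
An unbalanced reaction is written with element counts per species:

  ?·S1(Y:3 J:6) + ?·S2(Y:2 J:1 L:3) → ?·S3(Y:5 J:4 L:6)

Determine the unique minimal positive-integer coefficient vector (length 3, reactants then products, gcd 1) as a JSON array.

Coefficients: [1, 6, 3]

Y: 1·3+6·2 = 15 | 3·5 = 15
J: 1·6+6·1 = 12 | 3·4 = 12
L: 1·0+6·3 = 18 | 3·6 = 18
gcd(1,6,3) = 1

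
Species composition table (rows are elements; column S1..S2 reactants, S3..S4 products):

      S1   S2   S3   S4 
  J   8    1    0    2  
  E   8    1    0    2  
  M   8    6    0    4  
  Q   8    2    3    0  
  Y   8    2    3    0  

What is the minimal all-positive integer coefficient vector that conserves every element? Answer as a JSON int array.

J: 1·8+2·1 = 10 | 4·0+5·2 = 10
E: 1·8+2·1 = 10 | 4·0+5·2 = 10
M: 1·8+2·6 = 20 | 4·0+5·4 = 20
Q: 1·8+2·2 = 12 | 4·3+5·0 = 12
Y: 1·8+2·2 = 12 | 4·3+5·0 = 12
gcd(1,2,4,5) = 1

Coefficients: [1, 2, 4, 5]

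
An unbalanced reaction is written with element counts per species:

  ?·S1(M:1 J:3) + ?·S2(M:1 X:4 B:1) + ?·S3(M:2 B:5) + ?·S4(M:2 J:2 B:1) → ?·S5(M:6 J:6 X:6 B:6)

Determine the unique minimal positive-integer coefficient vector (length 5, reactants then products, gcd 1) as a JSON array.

M: 6·1+6·1+3·2+3·2 = 24 | 4·6 = 24
J: 6·3+6·0+3·0+3·2 = 24 | 4·6 = 24
X: 6·0+6·4+3·0+3·0 = 24 | 4·6 = 24
B: 6·0+6·1+3·5+3·1 = 24 | 4·6 = 24
gcd(6,6,3,3,4) = 1

Coefficients: [6, 6, 3, 3, 4]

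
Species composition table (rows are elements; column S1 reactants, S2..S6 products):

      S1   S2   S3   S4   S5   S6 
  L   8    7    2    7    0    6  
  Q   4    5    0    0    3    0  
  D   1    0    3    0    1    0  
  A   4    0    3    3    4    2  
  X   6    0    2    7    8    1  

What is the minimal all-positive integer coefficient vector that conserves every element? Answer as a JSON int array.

L: 6·8 = 48 | 3·7+1·2+1·7+3·0+3·6 = 48
Q: 6·4 = 24 | 3·5+1·0+1·0+3·3+3·0 = 24
D: 6·1 = 6 | 3·0+1·3+1·0+3·1+3·0 = 6
A: 6·4 = 24 | 3·0+1·3+1·3+3·4+3·2 = 24
X: 6·6 = 36 | 3·0+1·2+1·7+3·8+3·1 = 36
gcd(6,3,1,1,3,3) = 1

Coefficients: [6, 3, 1, 1, 3, 3]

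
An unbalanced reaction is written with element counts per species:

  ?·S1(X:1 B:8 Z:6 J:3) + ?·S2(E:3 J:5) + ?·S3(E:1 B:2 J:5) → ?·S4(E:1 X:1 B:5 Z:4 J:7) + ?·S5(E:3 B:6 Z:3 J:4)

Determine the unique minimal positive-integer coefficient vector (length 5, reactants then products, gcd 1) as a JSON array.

E: 6·0+5·3+3·1 = 18 | 6·1+4·3 = 18
X: 6·1+5·0+3·0 = 6 | 6·1+4·0 = 6
B: 6·8+5·0+3·2 = 54 | 6·5+4·6 = 54
Z: 6·6+5·0+3·0 = 36 | 6·4+4·3 = 36
J: 6·3+5·5+3·5 = 58 | 6·7+4·4 = 58
gcd(6,5,3,6,4) = 1

Coefficients: [6, 5, 3, 6, 4]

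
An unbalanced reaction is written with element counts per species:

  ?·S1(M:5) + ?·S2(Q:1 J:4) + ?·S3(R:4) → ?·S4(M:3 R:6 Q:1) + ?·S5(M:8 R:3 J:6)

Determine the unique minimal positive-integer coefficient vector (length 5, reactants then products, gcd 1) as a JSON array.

Coefficients: [5, 3, 6, 3, 2]

M: 5·5+3·0+6·0 = 25 | 3·3+2·8 = 25
R: 5·0+3·0+6·4 = 24 | 3·6+2·3 = 24
Q: 5·0+3·1+6·0 = 3 | 3·1+2·0 = 3
J: 5·0+3·4+6·0 = 12 | 3·0+2·6 = 12
gcd(5,3,6,3,2) = 1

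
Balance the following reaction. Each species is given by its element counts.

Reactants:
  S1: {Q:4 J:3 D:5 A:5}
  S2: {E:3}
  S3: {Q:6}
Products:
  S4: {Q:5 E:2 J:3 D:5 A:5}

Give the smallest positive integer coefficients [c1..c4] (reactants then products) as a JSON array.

Q: 6·4+4·0+1·6 = 30 | 6·5 = 30
E: 6·0+4·3+1·0 = 12 | 6·2 = 12
J: 6·3+4·0+1·0 = 18 | 6·3 = 18
D: 6·5+4·0+1·0 = 30 | 6·5 = 30
A: 6·5+4·0+1·0 = 30 | 6·5 = 30
gcd(6,4,1,6) = 1

Coefficients: [6, 4, 1, 6]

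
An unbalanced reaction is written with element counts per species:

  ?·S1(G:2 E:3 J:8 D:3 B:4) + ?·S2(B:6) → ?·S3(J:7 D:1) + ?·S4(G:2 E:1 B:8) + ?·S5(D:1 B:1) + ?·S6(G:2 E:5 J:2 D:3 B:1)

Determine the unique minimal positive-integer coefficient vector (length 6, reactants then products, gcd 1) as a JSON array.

G: 6·2+1·0 = 12 | 6·0+3·2+3·0+3·2 = 12
E: 6·3+1·0 = 18 | 6·0+3·1+3·0+3·5 = 18
J: 6·8+1·0 = 48 | 6·7+3·0+3·0+3·2 = 48
D: 6·3+1·0 = 18 | 6·1+3·0+3·1+3·3 = 18
B: 6·4+1·6 = 30 | 6·0+3·8+3·1+3·1 = 30
gcd(6,1,6,3,3,3) = 1

Coefficients: [6, 1, 6, 3, 3, 3]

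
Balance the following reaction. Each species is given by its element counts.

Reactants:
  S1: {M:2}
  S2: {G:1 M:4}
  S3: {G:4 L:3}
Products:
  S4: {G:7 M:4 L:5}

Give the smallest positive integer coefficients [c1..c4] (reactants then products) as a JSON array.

G: 4·0+1·1+5·4 = 21 | 3·7 = 21
M: 4·2+1·4+5·0 = 12 | 3·4 = 12
L: 4·0+1·0+5·3 = 15 | 3·5 = 15
gcd(4,1,5,3) = 1

Coefficients: [4, 1, 5, 3]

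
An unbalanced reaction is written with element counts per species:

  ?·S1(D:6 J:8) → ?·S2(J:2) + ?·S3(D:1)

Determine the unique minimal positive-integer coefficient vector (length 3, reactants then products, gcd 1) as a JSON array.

Coefficients: [1, 4, 6]

D: 1·6 = 6 | 4·0+6·1 = 6
J: 1·8 = 8 | 4·2+6·0 = 8
gcd(1,4,6) = 1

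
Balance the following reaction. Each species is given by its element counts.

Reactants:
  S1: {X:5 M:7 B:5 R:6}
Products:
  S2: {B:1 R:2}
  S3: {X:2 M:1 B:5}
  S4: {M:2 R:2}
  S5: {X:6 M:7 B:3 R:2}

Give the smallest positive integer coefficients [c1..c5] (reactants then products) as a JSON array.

X: 4·5 = 20 | 6·0+1·2+3·0+3·6 = 20
M: 4·7 = 28 | 6·0+1·1+3·2+3·7 = 28
B: 4·5 = 20 | 6·1+1·5+3·0+3·3 = 20
R: 4·6 = 24 | 6·2+1·0+3·2+3·2 = 24
gcd(4,6,1,3,3) = 1

Coefficients: [4, 6, 1, 3, 3]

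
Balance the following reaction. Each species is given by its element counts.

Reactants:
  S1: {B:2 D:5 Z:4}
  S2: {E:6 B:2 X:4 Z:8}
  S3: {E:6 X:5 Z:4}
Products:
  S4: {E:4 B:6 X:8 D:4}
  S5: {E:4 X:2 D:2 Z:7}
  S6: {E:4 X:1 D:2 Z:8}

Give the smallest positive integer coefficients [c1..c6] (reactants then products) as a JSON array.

Coefficients: [6, 3, 5, 3, 4, 5]

E: 6·0+3·6+5·6 = 48 | 3·4+4·4+5·4 = 48
B: 6·2+3·2+5·0 = 18 | 3·6+4·0+5·0 = 18
X: 6·0+3·4+5·5 = 37 | 3·8+4·2+5·1 = 37
D: 6·5+3·0+5·0 = 30 | 3·4+4·2+5·2 = 30
Z: 6·4+3·8+5·4 = 68 | 3·0+4·7+5·8 = 68
gcd(6,3,5,3,4,5) = 1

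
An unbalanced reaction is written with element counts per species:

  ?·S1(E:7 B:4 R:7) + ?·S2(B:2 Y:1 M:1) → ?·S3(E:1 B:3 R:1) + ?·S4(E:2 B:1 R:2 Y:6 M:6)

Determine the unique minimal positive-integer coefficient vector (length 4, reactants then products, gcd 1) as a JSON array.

Coefficients: [1, 6, 5, 1]

E: 1·7+6·0 = 7 | 5·1+1·2 = 7
B: 1·4+6·2 = 16 | 5·3+1·1 = 16
R: 1·7+6·0 = 7 | 5·1+1·2 = 7
Y: 1·0+6·1 = 6 | 5·0+1·6 = 6
M: 1·0+6·1 = 6 | 5·0+1·6 = 6
gcd(1,6,5,1) = 1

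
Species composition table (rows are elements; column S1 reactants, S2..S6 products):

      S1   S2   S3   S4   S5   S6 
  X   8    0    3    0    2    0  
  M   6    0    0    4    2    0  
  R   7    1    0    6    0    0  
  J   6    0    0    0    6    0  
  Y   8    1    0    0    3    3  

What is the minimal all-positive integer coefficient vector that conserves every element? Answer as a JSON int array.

Coefficients: [3, 3, 6, 3, 3, 4]

X: 3·8 = 24 | 3·0+6·3+3·0+3·2+4·0 = 24
M: 3·6 = 18 | 3·0+6·0+3·4+3·2+4·0 = 18
R: 3·7 = 21 | 3·1+6·0+3·6+3·0+4·0 = 21
J: 3·6 = 18 | 3·0+6·0+3·0+3·6+4·0 = 18
Y: 3·8 = 24 | 3·1+6·0+3·0+3·3+4·3 = 24
gcd(3,3,6,3,3,4) = 1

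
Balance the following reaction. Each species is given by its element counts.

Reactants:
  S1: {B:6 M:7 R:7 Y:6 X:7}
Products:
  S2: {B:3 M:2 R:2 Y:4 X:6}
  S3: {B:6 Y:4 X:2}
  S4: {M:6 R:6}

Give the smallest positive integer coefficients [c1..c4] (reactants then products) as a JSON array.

Coefficients: [6, 6, 3, 5]

B: 6·6 = 36 | 6·3+3·6+5·0 = 36
M: 6·7 = 42 | 6·2+3·0+5·6 = 42
R: 6·7 = 42 | 6·2+3·0+5·6 = 42
Y: 6·6 = 36 | 6·4+3·4+5·0 = 36
X: 6·7 = 42 | 6·6+3·2+5·0 = 42
gcd(6,6,3,5) = 1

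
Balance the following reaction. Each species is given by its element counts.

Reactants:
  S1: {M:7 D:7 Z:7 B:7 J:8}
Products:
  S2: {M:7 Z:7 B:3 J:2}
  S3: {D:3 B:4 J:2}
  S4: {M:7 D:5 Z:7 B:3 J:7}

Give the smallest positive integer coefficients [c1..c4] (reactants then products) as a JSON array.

M: 5·7 = 35 | 1·7+5·0+4·7 = 35
D: 5·7 = 35 | 1·0+5·3+4·5 = 35
Z: 5·7 = 35 | 1·7+5·0+4·7 = 35
B: 5·7 = 35 | 1·3+5·4+4·3 = 35
J: 5·8 = 40 | 1·2+5·2+4·7 = 40
gcd(5,1,5,4) = 1

Coefficients: [5, 1, 5, 4]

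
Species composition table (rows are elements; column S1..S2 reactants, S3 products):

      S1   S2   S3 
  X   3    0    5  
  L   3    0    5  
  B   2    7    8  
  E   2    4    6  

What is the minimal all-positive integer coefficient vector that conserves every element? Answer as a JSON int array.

X: 5·3+2·0 = 15 | 3·5 = 15
L: 5·3+2·0 = 15 | 3·5 = 15
B: 5·2+2·7 = 24 | 3·8 = 24
E: 5·2+2·4 = 18 | 3·6 = 18
gcd(5,2,3) = 1

Coefficients: [5, 2, 3]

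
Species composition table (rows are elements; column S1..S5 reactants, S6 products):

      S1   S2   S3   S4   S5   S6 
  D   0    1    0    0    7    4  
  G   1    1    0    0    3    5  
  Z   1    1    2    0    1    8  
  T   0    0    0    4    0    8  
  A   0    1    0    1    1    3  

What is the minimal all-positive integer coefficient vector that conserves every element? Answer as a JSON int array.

Coefficients: [6, 1, 4, 4, 1, 2]

D: 6·0+1·1+4·0+4·0+1·7 = 8 | 2·4 = 8
G: 6·1+1·1+4·0+4·0+1·3 = 10 | 2·5 = 10
Z: 6·1+1·1+4·2+4·0+1·1 = 16 | 2·8 = 16
T: 6·0+1·0+4·0+4·4+1·0 = 16 | 2·8 = 16
A: 6·0+1·1+4·0+4·1+1·1 = 6 | 2·3 = 6
gcd(6,1,4,4,1,2) = 1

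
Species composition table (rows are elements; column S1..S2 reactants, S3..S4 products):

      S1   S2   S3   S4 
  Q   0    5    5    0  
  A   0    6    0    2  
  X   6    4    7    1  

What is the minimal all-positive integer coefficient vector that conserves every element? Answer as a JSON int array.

Q: 1·0+1·5 = 5 | 1·5+3·0 = 5
A: 1·0+1·6 = 6 | 1·0+3·2 = 6
X: 1·6+1·4 = 10 | 1·7+3·1 = 10
gcd(1,1,1,3) = 1

Coefficients: [1, 1, 1, 3]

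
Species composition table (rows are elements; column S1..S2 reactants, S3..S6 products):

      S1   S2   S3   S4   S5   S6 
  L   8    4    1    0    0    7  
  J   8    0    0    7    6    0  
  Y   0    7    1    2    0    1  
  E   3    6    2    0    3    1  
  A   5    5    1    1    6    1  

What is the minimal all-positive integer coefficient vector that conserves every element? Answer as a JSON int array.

L: 4·8+2·4 = 40 | 5·1+2·0+3·0+5·7 = 40
J: 4·8+2·0 = 32 | 5·0+2·7+3·6+5·0 = 32
Y: 4·0+2·7 = 14 | 5·1+2·2+3·0+5·1 = 14
E: 4·3+2·6 = 24 | 5·2+2·0+3·3+5·1 = 24
A: 4·5+2·5 = 30 | 5·1+2·1+3·6+5·1 = 30
gcd(4,2,5,2,3,5) = 1

Coefficients: [4, 2, 5, 2, 3, 5]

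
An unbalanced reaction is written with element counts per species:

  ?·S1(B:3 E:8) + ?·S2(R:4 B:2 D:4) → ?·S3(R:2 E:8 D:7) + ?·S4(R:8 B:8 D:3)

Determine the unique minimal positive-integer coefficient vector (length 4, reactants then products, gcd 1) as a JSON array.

R: 2·0+5·4 = 20 | 2·2+2·8 = 20
B: 2·3+5·2 = 16 | 2·0+2·8 = 16
E: 2·8+5·0 = 16 | 2·8+2·0 = 16
D: 2·0+5·4 = 20 | 2·7+2·3 = 20
gcd(2,5,2,2) = 1

Coefficients: [2, 5, 2, 2]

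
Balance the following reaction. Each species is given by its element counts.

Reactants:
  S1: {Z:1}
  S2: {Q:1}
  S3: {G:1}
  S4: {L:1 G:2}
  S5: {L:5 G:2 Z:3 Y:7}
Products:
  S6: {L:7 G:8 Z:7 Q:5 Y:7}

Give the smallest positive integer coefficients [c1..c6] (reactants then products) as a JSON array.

Coefficients: [4, 5, 2, 2, 1, 1]

L: 4·0+5·0+2·0+2·1+1·5 = 7 | 1·7 = 7
G: 4·0+5·0+2·1+2·2+1·2 = 8 | 1·8 = 8
Z: 4·1+5·0+2·0+2·0+1·3 = 7 | 1·7 = 7
Q: 4·0+5·1+2·0+2·0+1·0 = 5 | 1·5 = 5
Y: 4·0+5·0+2·0+2·0+1·7 = 7 | 1·7 = 7
gcd(4,5,2,2,1,1) = 1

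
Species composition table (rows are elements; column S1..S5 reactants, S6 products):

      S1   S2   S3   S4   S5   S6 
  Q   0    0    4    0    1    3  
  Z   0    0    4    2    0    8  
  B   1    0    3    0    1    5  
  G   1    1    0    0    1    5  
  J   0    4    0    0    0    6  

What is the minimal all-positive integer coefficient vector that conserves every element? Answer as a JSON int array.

Coefficients: [5, 3, 1, 6, 2, 2]

Q: 5·0+3·0+1·4+6·0+2·1 = 6 | 2·3 = 6
Z: 5·0+3·0+1·4+6·2+2·0 = 16 | 2·8 = 16
B: 5·1+3·0+1·3+6·0+2·1 = 10 | 2·5 = 10
G: 5·1+3·1+1·0+6·0+2·1 = 10 | 2·5 = 10
J: 5·0+3·4+1·0+6·0+2·0 = 12 | 2·6 = 12
gcd(5,3,1,6,2,2) = 1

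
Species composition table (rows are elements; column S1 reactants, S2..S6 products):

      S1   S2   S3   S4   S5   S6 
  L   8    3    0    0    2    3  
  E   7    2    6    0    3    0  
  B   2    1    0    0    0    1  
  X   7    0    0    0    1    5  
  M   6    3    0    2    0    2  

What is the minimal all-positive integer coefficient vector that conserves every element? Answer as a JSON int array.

Coefficients: [5, 4, 2, 3, 5, 6]

L: 5·8 = 40 | 4·3+2·0+3·0+5·2+6·3 = 40
E: 5·7 = 35 | 4·2+2·6+3·0+5·3+6·0 = 35
B: 5·2 = 10 | 4·1+2·0+3·0+5·0+6·1 = 10
X: 5·7 = 35 | 4·0+2·0+3·0+5·1+6·5 = 35
M: 5·6 = 30 | 4·3+2·0+3·2+5·0+6·2 = 30
gcd(5,4,2,3,5,6) = 1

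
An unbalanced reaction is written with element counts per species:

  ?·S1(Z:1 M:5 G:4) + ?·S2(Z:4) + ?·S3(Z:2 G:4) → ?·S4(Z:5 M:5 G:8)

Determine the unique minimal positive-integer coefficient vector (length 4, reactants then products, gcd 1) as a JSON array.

Coefficients: [2, 1, 2, 2]

Z: 2·1+1·4+2·2 = 10 | 2·5 = 10
M: 2·5+1·0+2·0 = 10 | 2·5 = 10
G: 2·4+1·0+2·4 = 16 | 2·8 = 16
gcd(2,1,2,2) = 1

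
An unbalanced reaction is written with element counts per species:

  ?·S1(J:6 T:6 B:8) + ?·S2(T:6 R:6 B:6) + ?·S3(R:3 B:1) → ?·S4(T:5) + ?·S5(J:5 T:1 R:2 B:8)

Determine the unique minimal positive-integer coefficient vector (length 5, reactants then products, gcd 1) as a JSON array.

Coefficients: [5, 1, 2, 6, 6]

J: 5·6+1·0+2·0 = 30 | 6·0+6·5 = 30
T: 5·6+1·6+2·0 = 36 | 6·5+6·1 = 36
R: 5·0+1·6+2·3 = 12 | 6·0+6·2 = 12
B: 5·8+1·6+2·1 = 48 | 6·0+6·8 = 48
gcd(5,1,2,6,6) = 1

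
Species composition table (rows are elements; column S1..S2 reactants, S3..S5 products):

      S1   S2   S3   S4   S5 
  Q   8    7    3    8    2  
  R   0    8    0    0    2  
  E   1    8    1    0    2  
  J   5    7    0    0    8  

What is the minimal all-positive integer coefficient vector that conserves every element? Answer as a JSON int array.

Q: 5·8+1·7 = 47 | 5·3+3·8+4·2 = 47
R: 5·0+1·8 = 8 | 5·0+3·0+4·2 = 8
E: 5·1+1·8 = 13 | 5·1+3·0+4·2 = 13
J: 5·5+1·7 = 32 | 5·0+3·0+4·8 = 32
gcd(5,1,5,3,4) = 1

Coefficients: [5, 1, 5, 3, 4]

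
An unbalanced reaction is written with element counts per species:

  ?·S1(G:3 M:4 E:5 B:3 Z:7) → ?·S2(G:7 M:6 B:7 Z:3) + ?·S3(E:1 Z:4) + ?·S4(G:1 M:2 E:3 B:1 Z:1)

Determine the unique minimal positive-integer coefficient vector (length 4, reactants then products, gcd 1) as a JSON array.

Coefficients: [4, 1, 5, 5]

G: 4·3 = 12 | 1·7+5·0+5·1 = 12
M: 4·4 = 16 | 1·6+5·0+5·2 = 16
E: 4·5 = 20 | 1·0+5·1+5·3 = 20
B: 4·3 = 12 | 1·7+5·0+5·1 = 12
Z: 4·7 = 28 | 1·3+5·4+5·1 = 28
gcd(4,1,5,5) = 1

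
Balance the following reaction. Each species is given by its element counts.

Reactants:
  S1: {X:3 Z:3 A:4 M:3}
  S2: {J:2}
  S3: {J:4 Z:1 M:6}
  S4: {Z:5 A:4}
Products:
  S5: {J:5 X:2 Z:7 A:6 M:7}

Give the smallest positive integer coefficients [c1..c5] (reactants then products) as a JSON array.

J: 4·0+5·2+5·4+5·0 = 30 | 6·5 = 30
X: 4·3+5·0+5·0+5·0 = 12 | 6·2 = 12
Z: 4·3+5·0+5·1+5·5 = 42 | 6·7 = 42
A: 4·4+5·0+5·0+5·4 = 36 | 6·6 = 36
M: 4·3+5·0+5·6+5·0 = 42 | 6·7 = 42
gcd(4,5,5,5,6) = 1

Coefficients: [4, 5, 5, 5, 6]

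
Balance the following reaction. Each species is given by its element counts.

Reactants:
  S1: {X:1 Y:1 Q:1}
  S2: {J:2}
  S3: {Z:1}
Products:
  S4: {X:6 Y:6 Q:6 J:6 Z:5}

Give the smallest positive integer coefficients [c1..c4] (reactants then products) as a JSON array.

X: 6·1+3·0+5·0 = 6 | 1·6 = 6
Y: 6·1+3·0+5·0 = 6 | 1·6 = 6
Q: 6·1+3·0+5·0 = 6 | 1·6 = 6
J: 6·0+3·2+5·0 = 6 | 1·6 = 6
Z: 6·0+3·0+5·1 = 5 | 1·5 = 5
gcd(6,3,5,1) = 1

Coefficients: [6, 3, 5, 1]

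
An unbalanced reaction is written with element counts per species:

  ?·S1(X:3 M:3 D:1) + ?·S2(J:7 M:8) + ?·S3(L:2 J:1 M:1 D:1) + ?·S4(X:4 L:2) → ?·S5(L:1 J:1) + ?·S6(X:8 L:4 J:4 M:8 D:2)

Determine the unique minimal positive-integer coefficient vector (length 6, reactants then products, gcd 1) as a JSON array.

Coefficients: [4, 2, 4, 5, 2, 4]

X: 4·3+2·0+4·0+5·4 = 32 | 2·0+4·8 = 32
L: 4·0+2·0+4·2+5·2 = 18 | 2·1+4·4 = 18
J: 4·0+2·7+4·1+5·0 = 18 | 2·1+4·4 = 18
M: 4·3+2·8+4·1+5·0 = 32 | 2·0+4·8 = 32
D: 4·1+2·0+4·1+5·0 = 8 | 2·0+4·2 = 8
gcd(4,2,4,5,2,4) = 1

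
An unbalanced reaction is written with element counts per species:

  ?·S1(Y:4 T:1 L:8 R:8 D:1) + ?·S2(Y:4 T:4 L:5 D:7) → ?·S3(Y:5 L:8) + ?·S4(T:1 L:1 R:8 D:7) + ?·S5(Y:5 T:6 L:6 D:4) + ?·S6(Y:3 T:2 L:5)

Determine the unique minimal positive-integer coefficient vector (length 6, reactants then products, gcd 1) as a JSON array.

Y: 5·4+6·4 = 44 | 4·5+5·0+3·5+3·3 = 44
T: 5·1+6·4 = 29 | 4·0+5·1+3·6+3·2 = 29
L: 5·8+6·5 = 70 | 4·8+5·1+3·6+3·5 = 70
R: 5·8+6·0 = 40 | 4·0+5·8+3·0+3·0 = 40
D: 5·1+6·7 = 47 | 4·0+5·7+3·4+3·0 = 47
gcd(5,6,4,5,3,3) = 1

Coefficients: [5, 6, 4, 5, 3, 3]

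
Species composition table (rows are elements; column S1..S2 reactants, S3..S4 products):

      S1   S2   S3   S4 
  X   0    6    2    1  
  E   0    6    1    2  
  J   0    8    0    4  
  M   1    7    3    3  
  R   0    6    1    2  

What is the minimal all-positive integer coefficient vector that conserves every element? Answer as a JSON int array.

X: 5·0+1·6 = 6 | 2·2+2·1 = 6
E: 5·0+1·6 = 6 | 2·1+2·2 = 6
J: 5·0+1·8 = 8 | 2·0+2·4 = 8
M: 5·1+1·7 = 12 | 2·3+2·3 = 12
R: 5·0+1·6 = 6 | 2·1+2·2 = 6
gcd(5,1,2,2) = 1

Coefficients: [5, 1, 2, 2]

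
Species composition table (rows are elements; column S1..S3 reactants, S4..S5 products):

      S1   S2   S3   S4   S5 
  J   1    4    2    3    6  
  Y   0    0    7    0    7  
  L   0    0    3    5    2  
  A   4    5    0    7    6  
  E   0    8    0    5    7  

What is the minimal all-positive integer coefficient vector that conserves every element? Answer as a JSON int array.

Coefficients: [3, 5, 5, 1, 5]

J: 3·1+5·4+5·2 = 33 | 1·3+5·6 = 33
Y: 3·0+5·0+5·7 = 35 | 1·0+5·7 = 35
L: 3·0+5·0+5·3 = 15 | 1·5+5·2 = 15
A: 3·4+5·5+5·0 = 37 | 1·7+5·6 = 37
E: 3·0+5·8+5·0 = 40 | 1·5+5·7 = 40
gcd(3,5,5,1,5) = 1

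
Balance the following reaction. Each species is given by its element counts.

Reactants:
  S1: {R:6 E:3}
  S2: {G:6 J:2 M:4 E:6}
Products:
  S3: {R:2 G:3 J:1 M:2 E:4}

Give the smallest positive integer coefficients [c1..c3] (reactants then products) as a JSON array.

R: 2·6+3·0 = 12 | 6·2 = 12
G: 2·0+3·6 = 18 | 6·3 = 18
J: 2·0+3·2 = 6 | 6·1 = 6
M: 2·0+3·4 = 12 | 6·2 = 12
E: 2·3+3·6 = 24 | 6·4 = 24
gcd(2,3,6) = 1

Coefficients: [2, 3, 6]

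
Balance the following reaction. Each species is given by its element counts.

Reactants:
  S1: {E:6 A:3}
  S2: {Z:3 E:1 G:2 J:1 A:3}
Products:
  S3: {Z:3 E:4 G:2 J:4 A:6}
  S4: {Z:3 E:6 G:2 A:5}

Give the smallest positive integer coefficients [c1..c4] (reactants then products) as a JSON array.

Coefficients: [3, 4, 1, 3]

Z: 3·0+4·3 = 12 | 1·3+3·3 = 12
E: 3·6+4·1 = 22 | 1·4+3·6 = 22
G: 3·0+4·2 = 8 | 1·2+3·2 = 8
J: 3·0+4·1 = 4 | 1·4+3·0 = 4
A: 3·3+4·3 = 21 | 1·6+3·5 = 21
gcd(3,4,1,3) = 1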